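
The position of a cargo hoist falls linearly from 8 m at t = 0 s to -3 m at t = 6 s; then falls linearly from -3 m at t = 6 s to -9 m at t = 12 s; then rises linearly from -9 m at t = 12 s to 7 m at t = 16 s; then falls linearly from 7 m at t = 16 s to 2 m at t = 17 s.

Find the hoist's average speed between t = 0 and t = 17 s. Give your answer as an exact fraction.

38/17 m/s

Average speed = (total path length)/(elapsed time); on a piecewise-linear x-t graph the path length is Σ|Δx|.
0–6 s: |Δx| = |-3 − 8| = 11 m
6–12 s: |Δx| = |-9 − -3| = 6 m
12–16 s: |Δx| = |7 − -9| = 16 m
16–17 s: |Δx| = |2 − 7| = 5 m
Total path = 38 m; average speed = 38/17 = 38/17 m/s.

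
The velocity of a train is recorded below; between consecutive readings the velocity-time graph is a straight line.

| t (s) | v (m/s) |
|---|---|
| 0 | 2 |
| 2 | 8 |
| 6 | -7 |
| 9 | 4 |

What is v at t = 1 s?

On 0–2 s the graph is linear from 2 to 8 m/s: v(1) = 2 + (8 − 2)·(1 − 0)/(2 − 0) = 5 m/s.

5 m/s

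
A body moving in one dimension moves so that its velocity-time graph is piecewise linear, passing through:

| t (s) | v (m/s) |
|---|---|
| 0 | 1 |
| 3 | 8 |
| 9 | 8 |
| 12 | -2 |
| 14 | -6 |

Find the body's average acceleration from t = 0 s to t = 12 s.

Average acceleration = Δv/Δt = (-2 − 1)/(12 − 0) = -0.25 m/s².

-0.25 m/s²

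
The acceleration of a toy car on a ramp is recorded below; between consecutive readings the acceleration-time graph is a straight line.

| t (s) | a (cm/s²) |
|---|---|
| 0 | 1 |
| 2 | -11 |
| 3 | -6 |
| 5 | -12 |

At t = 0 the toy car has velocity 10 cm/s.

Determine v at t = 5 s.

-26.5 cm/s

Δv equals the area under the a-t graph; then v = v₀ + Δv.
0–2 s: ½(1 + -11)(2) = -10 cm/s
2–3 s: ½(-11 + -6)(1) = -8.5 cm/s
3–5 s: ½(-6 + -12)(2) = -18 cm/s
Δv = -36.5 cm/s, so v(5) = 10 + (-36.5) = -26.5 cm/s.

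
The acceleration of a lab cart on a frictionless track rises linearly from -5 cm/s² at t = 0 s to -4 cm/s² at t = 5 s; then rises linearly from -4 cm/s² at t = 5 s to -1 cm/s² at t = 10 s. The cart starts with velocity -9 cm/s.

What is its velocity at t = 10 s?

-44 cm/s

Δv equals the area under the a-t graph; then v = v₀ + Δv.
0–5 s: ½(-5 + -4)(5) = -22.5 cm/s
5–10 s: ½(-4 + -1)(5) = -12.5 cm/s
Δv = -35 cm/s, so v(10) = -9 + (-35) = -44 cm/s.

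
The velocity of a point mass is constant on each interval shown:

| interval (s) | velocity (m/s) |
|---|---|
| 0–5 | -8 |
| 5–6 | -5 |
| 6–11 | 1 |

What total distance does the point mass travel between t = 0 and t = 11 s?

Distance (not displacement) is the total path length: add the absolute areas under v-t.
0–5 s: |-8| × 5 = 40 m
5–6 s: |-5| × 1 = 5 m
6–11 s: |1| × 5 = 5 m
Total distance = 50 m

50 m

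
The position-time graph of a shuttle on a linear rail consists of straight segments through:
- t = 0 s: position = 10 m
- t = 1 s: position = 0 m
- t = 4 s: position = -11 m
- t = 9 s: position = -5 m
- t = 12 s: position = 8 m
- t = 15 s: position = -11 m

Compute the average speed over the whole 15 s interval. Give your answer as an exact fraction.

59/15 m/s

Average speed = (total path length)/(elapsed time); on a piecewise-linear x-t graph the path length is Σ|Δx|.
0–1 s: |Δx| = |0 − 10| = 10 m
1–4 s: |Δx| = |-11 − 0| = 11 m
4–9 s: |Δx| = |-5 − -11| = 6 m
9–12 s: |Δx| = |8 − -5| = 13 m
12–15 s: |Δx| = |-11 − 8| = 19 m
Total path = 59 m; average speed = 59/15 = 59/15 m/s.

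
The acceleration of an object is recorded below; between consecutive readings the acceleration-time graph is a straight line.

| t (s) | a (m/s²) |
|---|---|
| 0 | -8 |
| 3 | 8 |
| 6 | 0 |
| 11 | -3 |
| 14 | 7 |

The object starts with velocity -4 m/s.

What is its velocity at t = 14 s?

Δv equals the area under the a-t graph; then v = v₀ + Δv.
0–3 s: ½(-8 + 8)(3) = 0 m/s
3–6 s: ½(8 + 0)(3) = 12 m/s
6–11 s: ½(0 + -3)(5) = -7.5 m/s
11–14 s: ½(-3 + 7)(3) = 6 m/s
Δv = 10.5 m/s, so v(14) = -4 + (10.5) = 6.5 m/s.

6.5 m/s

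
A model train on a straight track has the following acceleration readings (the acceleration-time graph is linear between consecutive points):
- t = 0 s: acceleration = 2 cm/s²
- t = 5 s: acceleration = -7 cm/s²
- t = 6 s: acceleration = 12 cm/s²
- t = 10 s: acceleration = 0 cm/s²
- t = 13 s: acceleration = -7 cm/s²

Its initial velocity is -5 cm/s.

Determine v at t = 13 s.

-1.5 cm/s

Δv equals the area under the a-t graph; then v = v₀ + Δv.
0–5 s: ½(2 + -7)(5) = -12.5 cm/s
5–6 s: ½(-7 + 12)(1) = 2.5 cm/s
6–10 s: ½(12 + 0)(4) = 24 cm/s
10–13 s: ½(0 + -7)(3) = -10.5 cm/s
Δv = 3.5 cm/s, so v(13) = -5 + (3.5) = -1.5 cm/s.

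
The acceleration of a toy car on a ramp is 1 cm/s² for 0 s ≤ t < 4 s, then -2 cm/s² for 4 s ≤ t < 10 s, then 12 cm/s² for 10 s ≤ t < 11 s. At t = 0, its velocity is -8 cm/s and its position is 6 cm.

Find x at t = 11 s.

-88 cm

On each constant-a segment, Δv = aΔt and Δx = v₀Δt + ½aΔt²; chain segment to segment.
0–4 s: v starts -8 cm/s; Δx = -8·4 + ½·1·4² = -24 cm; v ends -4 cm/s.
4–10 s: v starts -4 cm/s; Δx = -4·6 + ½·-2·6² = -60 cm; v ends -16 cm/s.
10–11 s: v starts -16 cm/s; Δx = -16·1 + ½·12·1² = -10 cm; v ends -4 cm/s.
x(11) = 6 + Σ Δx = -88 cm.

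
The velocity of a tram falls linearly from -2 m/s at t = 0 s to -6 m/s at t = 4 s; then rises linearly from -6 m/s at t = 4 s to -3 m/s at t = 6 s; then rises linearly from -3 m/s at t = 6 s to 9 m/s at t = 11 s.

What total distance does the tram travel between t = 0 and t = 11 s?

Distance (not displacement) is the total path length: add the absolute areas under v-t.
0–4 s: |½(-2 + -6)(4)| = 16 m
4–6 s: |½(-6 + -3)(2)| = 9 m
6–11 s: v = 0 at t = 7.25 s; triangle areas 1.875 + 16.875 = 18.75 m
Total distance = 43.75 m

43.75 m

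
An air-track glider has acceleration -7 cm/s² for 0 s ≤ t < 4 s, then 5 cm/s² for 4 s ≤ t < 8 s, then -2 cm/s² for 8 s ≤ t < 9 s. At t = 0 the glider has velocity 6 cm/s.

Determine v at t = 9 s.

-4 cm/s

Δv equals the area under the a-t graph; then v = v₀ + Δv.
0–4 s: -7 × 4 = -28 cm/s
4–8 s: 5 × 4 = 20 cm/s
8–9 s: -2 × 1 = -2 cm/s
Δv = -10 cm/s, so v(9) = 6 + (-10) = -4 cm/s.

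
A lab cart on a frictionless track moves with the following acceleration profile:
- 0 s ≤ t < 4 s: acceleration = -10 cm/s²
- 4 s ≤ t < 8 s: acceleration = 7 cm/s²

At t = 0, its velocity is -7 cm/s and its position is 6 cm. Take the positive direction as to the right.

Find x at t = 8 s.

On each constant-a segment, Δv = aΔt and Δx = v₀Δt + ½aΔt²; chain segment to segment.
0–4 s: v starts -7 cm/s; Δx = -7·4 + ½·-10·4² = -108 cm; v ends -47 cm/s.
4–8 s: v starts -47 cm/s; Δx = -47·4 + ½·7·4² = -132 cm; v ends -19 cm/s.
x(8) = 6 + Σ Δx = -234 cm.

-234 cm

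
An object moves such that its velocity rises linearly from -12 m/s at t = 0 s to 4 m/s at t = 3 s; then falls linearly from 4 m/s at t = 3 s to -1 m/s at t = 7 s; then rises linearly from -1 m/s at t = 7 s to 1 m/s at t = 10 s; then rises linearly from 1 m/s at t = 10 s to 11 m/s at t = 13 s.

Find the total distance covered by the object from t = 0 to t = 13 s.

Total distance travelled is ∫|v| dt — sum the magnitudes of each area piece.
0–3 s: v = 0 at t = 2.25 s; triangle areas 13.5 + 1.5 = 15 m
3–7 s: v = 0 at t = 6.2 s; triangle areas 6.4 + 0.4 = 6.8 m
7–10 s: v = 0 at t = 8.5 s; triangle areas 0.75 + 0.75 = 1.5 m
10–13 s: |½(1 + 11)(3)| = 18 m
Total distance = 41.3 m

41.3 m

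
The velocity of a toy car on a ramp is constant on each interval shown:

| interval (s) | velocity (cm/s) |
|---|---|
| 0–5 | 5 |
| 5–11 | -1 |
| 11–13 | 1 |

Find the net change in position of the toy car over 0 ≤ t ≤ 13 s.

Net displacement equals the area under the velocity-time graph (areas below the axis count negative).
0–5 s: 5 × 5 = 25 cm
5–11 s: -1 × 6 = -6 cm
11–13 s: 1 × 2 = 2 cm
Net displacement = 21 cm

21 cm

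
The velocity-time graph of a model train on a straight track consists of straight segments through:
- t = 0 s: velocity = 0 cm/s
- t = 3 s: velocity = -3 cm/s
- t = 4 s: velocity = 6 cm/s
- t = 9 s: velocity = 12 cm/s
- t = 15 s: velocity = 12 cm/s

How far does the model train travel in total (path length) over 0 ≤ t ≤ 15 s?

Distance (not displacement) is the total path length: add the absolute areas under v-t.
0–3 s: |½(0 + -3)(3)| = 4.5 cm
3–4 s: v = 0 at t = 10/3 s; triangle areas 0.5 + 2 = 2.5 cm
4–9 s: |½(6 + 12)(5)| = 45 cm
9–15 s: |12| × 6 = 72 cm
Total distance = 124 cm

124 cm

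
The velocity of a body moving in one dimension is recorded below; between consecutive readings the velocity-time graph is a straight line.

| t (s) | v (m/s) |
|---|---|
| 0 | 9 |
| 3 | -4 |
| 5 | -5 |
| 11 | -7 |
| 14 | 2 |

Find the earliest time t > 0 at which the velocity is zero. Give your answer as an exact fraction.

t = 27/13 s

v changes sign on 0–3 s (from 9 to -4); the graph is linear there, so v = 0 at t = 0 + (-9)·(3 − 0)/(-4 − 9) = 27/13 s.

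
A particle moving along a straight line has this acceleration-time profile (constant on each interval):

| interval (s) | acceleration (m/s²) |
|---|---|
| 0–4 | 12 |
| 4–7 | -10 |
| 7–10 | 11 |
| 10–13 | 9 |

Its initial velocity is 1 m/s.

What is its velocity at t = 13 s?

Δv equals the area under the a-t graph; then v = v₀ + Δv.
0–4 s: 12 × 4 = 48 m/s
4–7 s: -10 × 3 = -30 m/s
7–10 s: 11 × 3 = 33 m/s
10–13 s: 9 × 3 = 27 m/s
Δv = 78 m/s, so v(13) = 1 + (78) = 79 m/s.

79 m/s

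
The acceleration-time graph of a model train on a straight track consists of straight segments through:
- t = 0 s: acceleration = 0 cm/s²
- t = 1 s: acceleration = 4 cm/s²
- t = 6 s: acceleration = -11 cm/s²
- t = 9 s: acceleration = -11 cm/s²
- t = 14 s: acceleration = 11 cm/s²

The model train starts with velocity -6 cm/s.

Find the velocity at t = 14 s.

Δv equals the area under the a-t graph; then v = v₀ + Δv.
0–1 s: ½(0 + 4)(1) = 2 cm/s
1–6 s: ½(4 + -11)(5) = -17.5 cm/s
6–9 s: -11 × 3 = -33 cm/s
9–14 s: ½(-11 + 11)(5) = 0 cm/s
Δv = -48.5 cm/s, so v(14) = -6 + (-48.5) = -54.5 cm/s.

-54.5 cm/s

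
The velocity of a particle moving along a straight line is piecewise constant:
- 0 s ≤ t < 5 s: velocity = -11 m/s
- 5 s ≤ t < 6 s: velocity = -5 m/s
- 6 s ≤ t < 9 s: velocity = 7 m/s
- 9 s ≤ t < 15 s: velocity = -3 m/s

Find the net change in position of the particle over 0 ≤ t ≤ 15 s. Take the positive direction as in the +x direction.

Net displacement equals the area under the velocity-time graph (areas below the axis count negative).
0–5 s: -11 × 5 = -55 m
5–6 s: -5 × 1 = -5 m
6–9 s: 7 × 3 = 21 m
9–15 s: -3 × 6 = -18 m
Net displacement = -57 m

-57 m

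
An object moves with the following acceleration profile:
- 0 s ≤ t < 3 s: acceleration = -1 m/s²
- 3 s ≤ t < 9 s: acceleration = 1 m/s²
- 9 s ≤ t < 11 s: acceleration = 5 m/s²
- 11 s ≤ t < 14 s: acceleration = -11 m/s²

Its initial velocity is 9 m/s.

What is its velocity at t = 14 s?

Δv equals the area under the a-t graph; then v = v₀ + Δv.
0–3 s: -1 × 3 = -3 m/s
3–9 s: 1 × 6 = 6 m/s
9–11 s: 5 × 2 = 10 m/s
11–14 s: -11 × 3 = -33 m/s
Δv = -20 m/s, so v(14) = 9 + (-20) = -11 m/s.

-11 m/s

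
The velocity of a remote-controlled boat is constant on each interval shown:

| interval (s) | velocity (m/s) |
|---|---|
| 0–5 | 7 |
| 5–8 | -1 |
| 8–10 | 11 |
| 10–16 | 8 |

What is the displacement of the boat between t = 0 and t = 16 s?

102 m

Displacement is the signed area under the v-t curve.
0–5 s: 7 × 5 = 35 m
5–8 s: -1 × 3 = -3 m
8–10 s: 11 × 2 = 22 m
10–16 s: 8 × 6 = 48 m
Net displacement = 102 m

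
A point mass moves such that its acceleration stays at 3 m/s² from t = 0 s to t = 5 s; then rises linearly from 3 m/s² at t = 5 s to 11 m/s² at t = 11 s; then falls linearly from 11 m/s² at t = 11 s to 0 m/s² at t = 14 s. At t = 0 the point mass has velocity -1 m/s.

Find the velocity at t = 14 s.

72.5 m/s

Δv equals the area under the a-t graph; then v = v₀ + Δv.
0–5 s: 3 × 5 = 15 m/s
5–11 s: ½(3 + 11)(6) = 42 m/s
11–14 s: ½(11 + 0)(3) = 16.5 m/s
Δv = 73.5 m/s, so v(14) = -1 + (73.5) = 72.5 m/s.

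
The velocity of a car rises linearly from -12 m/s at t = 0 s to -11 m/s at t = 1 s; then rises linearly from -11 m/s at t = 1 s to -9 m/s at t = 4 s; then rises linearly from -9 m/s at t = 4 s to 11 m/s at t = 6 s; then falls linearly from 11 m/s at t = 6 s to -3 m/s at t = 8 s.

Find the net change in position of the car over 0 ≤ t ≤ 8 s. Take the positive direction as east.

Displacement is the signed area under the v-t curve.
0–1 s: ½(-12 + -11)(1) = -11.5 m
1–4 s: ½(-11 + -9)(3) = -30 m
4–6 s: ½(-9 + 11)(2) = 2 m
6–8 s: ½(11 + -3)(2) = 8 m
Net displacement = -31.5 m

-31.5 m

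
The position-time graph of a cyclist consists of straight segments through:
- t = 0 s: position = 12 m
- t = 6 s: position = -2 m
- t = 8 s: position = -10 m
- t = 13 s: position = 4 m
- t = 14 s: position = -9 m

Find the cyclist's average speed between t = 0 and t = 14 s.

3.5 m/s

Average speed = (total path length)/(elapsed time); on a piecewise-linear x-t graph the path length is Σ|Δx|.
0–6 s: |Δx| = |-2 − 12| = 14 m
6–8 s: |Δx| = |-10 − -2| = 8 m
8–13 s: |Δx| = |4 − -10| = 14 m
13–14 s: |Δx| = |-9 − 4| = 13 m
Total path = 49 m; average speed = 49/14 = 3.5 m/s.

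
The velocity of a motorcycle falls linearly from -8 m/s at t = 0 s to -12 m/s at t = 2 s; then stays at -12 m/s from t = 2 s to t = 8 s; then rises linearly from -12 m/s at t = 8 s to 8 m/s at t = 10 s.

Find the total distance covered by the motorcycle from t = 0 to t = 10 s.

102.4 m

Total distance travelled is ∫|v| dt — sum the magnitudes of each area piece.
0–2 s: |½(-8 + -12)(2)| = 20 m
2–8 s: |-12| × 6 = 72 m
8–10 s: v = 0 at t = 9.2 s; triangle areas 7.2 + 3.2 = 10.4 m
Total distance = 102.4 m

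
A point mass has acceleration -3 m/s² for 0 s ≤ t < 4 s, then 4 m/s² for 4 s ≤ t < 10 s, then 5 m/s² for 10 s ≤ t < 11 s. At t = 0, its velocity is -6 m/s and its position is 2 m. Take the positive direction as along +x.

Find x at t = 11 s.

On each constant-a segment, Δv = aΔt and Δx = v₀Δt + ½aΔt²; chain segment to segment.
0–4 s: v starts -6 m/s; Δx = -6·4 + ½·-3·4² = -48 m; v ends -18 m/s.
4–10 s: v starts -18 m/s; Δx = -18·6 + ½·4·6² = -36 m; v ends 6 m/s.
10–11 s: v starts 6 m/s; Δx = 6·1 + ½·5·1² = 8.5 m; v ends 11 m/s.
x(11) = 2 + Σ Δx = -73.5 m.

-73.5 m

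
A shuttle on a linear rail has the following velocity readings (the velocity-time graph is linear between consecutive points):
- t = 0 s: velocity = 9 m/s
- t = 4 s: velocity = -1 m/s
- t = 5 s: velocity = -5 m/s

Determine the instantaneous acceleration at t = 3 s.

-2.5 m/s²

Acceleration is the slope of the v-t graph on 0–4 s: (-1 − 9)/(4 − 0) = -2.5 m/s².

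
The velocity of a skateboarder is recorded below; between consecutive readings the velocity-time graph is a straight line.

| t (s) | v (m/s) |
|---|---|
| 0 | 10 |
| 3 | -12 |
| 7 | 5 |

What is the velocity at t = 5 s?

On 3–7 s the graph is linear from -12 to 5 m/s: v(5) = -12 + (5 − -12)·(5 − 3)/(7 − 3) = -3.5 m/s.

-3.5 m/s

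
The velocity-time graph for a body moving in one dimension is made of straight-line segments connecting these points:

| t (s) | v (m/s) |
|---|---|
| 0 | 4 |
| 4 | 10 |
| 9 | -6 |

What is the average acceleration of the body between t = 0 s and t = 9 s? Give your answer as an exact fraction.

Average acceleration = Δv/Δt = (-6 − 4)/(9 − 0) = -10/9 m/s².

-10/9 m/s²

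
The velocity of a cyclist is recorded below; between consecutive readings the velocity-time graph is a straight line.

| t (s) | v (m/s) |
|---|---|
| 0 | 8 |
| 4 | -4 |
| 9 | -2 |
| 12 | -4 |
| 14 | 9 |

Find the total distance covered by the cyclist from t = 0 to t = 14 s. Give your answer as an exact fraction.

1747/39 m

Total distance travelled is ∫|v| dt — sum the magnitudes of each area piece.
0–4 s: v = 0 at t = 8/3 s; triangle areas 32/3 + 8/3 = 40/3 m
4–9 s: |½(-4 + -2)(5)| = 15 m
9–12 s: |½(-2 + -4)(3)| = 9 m
12–14 s: v = 0 at t = 164/13 s; triangle areas 16/13 + 81/13 = 97/13 m
Total distance = 1747/39 m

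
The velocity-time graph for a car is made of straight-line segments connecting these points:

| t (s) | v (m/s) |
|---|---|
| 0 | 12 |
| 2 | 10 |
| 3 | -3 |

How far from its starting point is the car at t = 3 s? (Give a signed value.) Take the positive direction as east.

Net displacement equals the area under the velocity-time graph (areas below the axis count negative).
0–2 s: ½(12 + 10)(2) = 22 m
2–3 s: ½(10 + -3)(1) = 3.5 m
Net displacement = 25.5 m

25.5 m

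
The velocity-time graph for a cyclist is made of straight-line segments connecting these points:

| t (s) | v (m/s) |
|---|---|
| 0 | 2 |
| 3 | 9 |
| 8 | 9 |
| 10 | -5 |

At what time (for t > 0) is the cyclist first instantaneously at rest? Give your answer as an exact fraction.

v changes sign on 8–10 s (from 9 to -5); the graph is linear there, so v = 0 at t = 8 + (-9)·(10 − 8)/(-5 − 9) = 65/7 s.

t = 65/7 s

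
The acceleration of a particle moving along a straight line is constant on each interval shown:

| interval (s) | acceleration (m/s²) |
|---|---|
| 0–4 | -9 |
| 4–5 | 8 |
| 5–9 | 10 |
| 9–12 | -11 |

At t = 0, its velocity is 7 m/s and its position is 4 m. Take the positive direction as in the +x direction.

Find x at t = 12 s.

-61.5 m

On each constant-a segment, Δv = aΔt and Δx = v₀Δt + ½aΔt²; chain segment to segment.
0–4 s: v starts 7 m/s; Δx = 7·4 + ½·-9·4² = -44 m; v ends -29 m/s.
4–5 s: v starts -29 m/s; Δx = -29·1 + ½·8·1² = -25 m; v ends -21 m/s.
5–9 s: v starts -21 m/s; Δx = -21·4 + ½·10·4² = -4 m; v ends 19 m/s.
9–12 s: v starts 19 m/s; Δx = 19·3 + ½·-11·3² = 7.5 m; v ends -14 m/s.
x(12) = 4 + Σ Δx = -61.5 m.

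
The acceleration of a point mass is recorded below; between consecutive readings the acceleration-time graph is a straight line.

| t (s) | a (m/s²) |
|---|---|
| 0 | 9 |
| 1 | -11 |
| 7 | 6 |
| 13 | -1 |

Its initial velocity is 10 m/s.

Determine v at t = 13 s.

9 m/s

Δv equals the area under the a-t graph; then v = v₀ + Δv.
0–1 s: ½(9 + -11)(1) = -1 m/s
1–7 s: ½(-11 + 6)(6) = -15 m/s
7–13 s: ½(6 + -1)(6) = 15 m/s
Δv = -1 m/s, so v(13) = 10 + (-1) = 9 m/s.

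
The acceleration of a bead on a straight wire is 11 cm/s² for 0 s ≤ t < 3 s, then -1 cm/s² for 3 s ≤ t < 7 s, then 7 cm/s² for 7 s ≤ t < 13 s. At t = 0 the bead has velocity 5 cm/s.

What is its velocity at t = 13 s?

Δv equals the area under the a-t graph; then v = v₀ + Δv.
0–3 s: 11 × 3 = 33 cm/s
3–7 s: -1 × 4 = -4 cm/s
7–13 s: 7 × 6 = 42 cm/s
Δv = 71 cm/s, so v(13) = 5 + (71) = 76 cm/s.

76 cm/s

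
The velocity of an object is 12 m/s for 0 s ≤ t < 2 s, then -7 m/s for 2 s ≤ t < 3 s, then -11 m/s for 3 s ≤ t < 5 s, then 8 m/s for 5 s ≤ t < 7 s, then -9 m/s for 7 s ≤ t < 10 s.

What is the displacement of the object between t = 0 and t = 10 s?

Displacement is the signed area under the v-t curve.
0–2 s: 12 × 2 = 24 m
2–3 s: -7 × 1 = -7 m
3–5 s: -11 × 2 = -22 m
5–7 s: 8 × 2 = 16 m
7–10 s: -9 × 3 = -27 m
Net displacement = -16 m

-16 m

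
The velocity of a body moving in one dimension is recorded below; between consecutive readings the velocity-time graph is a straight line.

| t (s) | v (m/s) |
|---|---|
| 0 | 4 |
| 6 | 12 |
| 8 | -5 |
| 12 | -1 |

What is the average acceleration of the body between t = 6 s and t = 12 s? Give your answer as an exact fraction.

Average acceleration = Δv/Δt = (-1 − 12)/(12 − 6) = -13/6 m/s².

-13/6 m/s²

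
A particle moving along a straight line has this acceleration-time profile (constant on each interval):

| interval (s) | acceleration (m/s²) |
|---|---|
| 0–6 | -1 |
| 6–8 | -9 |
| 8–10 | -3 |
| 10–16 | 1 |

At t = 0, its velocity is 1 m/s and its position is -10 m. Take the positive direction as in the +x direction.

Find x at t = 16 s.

On each constant-a segment, Δv = aΔt and Δx = v₀Δt + ½aΔt²; chain segment to segment.
0–6 s: v starts 1 m/s; Δx = 1·6 + ½·-1·6² = -12 m; v ends -5 m/s.
6–8 s: v starts -5 m/s; Δx = -5·2 + ½·-9·2² = -28 m; v ends -23 m/s.
8–10 s: v starts -23 m/s; Δx = -23·2 + ½·-3·2² = -52 m; v ends -29 m/s.
10–16 s: v starts -29 m/s; Δx = -29·6 + ½·1·6² = -156 m; v ends -23 m/s.
x(16) = -10 + Σ Δx = -258 m.

-258 m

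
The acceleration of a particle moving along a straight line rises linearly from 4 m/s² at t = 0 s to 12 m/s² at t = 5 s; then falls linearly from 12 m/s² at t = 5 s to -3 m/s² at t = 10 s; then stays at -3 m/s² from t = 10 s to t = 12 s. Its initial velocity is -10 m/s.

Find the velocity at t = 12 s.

46.5 m/s

Δv equals the area under the a-t graph; then v = v₀ + Δv.
0–5 s: ½(4 + 12)(5) = 40 m/s
5–10 s: ½(12 + -3)(5) = 22.5 m/s
10–12 s: -3 × 2 = -6 m/s
Δv = 56.5 m/s, so v(12) = -10 + (56.5) = 46.5 m/s.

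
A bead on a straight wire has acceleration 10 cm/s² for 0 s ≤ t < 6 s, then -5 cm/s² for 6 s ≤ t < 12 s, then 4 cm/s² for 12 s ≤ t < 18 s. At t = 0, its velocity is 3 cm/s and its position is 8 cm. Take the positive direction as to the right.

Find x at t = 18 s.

On each constant-a segment, Δv = aΔt and Δx = v₀Δt + ½aΔt²; chain segment to segment.
0–6 s: v starts 3 cm/s; Δx = 3·6 + ½·10·6² = 198 cm; v ends 63 cm/s.
6–12 s: v starts 63 cm/s; Δx = 63·6 + ½·-5·6² = 288 cm; v ends 33 cm/s.
12–18 s: v starts 33 cm/s; Δx = 33·6 + ½·4·6² = 270 cm; v ends 57 cm/s.
x(18) = 8 + Σ Δx = 764 cm.

764 cm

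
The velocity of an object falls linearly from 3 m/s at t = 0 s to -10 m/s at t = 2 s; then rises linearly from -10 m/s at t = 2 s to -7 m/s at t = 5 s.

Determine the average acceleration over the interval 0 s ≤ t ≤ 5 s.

Average acceleration = Δv/Δt = (-7 − 3)/(5 − 0) = -2 m/s².

-2 m/s²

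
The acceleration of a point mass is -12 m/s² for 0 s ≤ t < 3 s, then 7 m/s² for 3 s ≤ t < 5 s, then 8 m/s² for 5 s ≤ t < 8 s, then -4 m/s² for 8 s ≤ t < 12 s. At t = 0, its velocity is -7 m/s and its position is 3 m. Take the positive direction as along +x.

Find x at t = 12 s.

-247 m

On each constant-a segment, Δv = aΔt and Δx = v₀Δt + ½aΔt²; chain segment to segment.
0–3 s: v starts -7 m/s; Δx = -7·3 + ½·-12·3² = -75 m; v ends -43 m/s.
3–5 s: v starts -43 m/s; Δx = -43·2 + ½·7·2² = -72 m; v ends -29 m/s.
5–8 s: v starts -29 m/s; Δx = -29·3 + ½·8·3² = -51 m; v ends -5 m/s.
8–12 s: v starts -5 m/s; Δx = -5·4 + ½·-4·4² = -52 m; v ends -21 m/s.
x(12) = 3 + Σ Δx = -247 m.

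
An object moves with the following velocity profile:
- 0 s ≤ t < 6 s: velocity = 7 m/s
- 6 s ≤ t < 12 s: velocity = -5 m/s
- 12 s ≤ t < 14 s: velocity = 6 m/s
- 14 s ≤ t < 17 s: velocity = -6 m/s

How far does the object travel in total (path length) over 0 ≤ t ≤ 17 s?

Total distance travelled is ∫|v| dt — sum the magnitudes of each area piece.
0–6 s: |7| × 6 = 42 m
6–12 s: |-5| × 6 = 30 m
12–14 s: |6| × 2 = 12 m
14–17 s: |-6| × 3 = 18 m
Total distance = 102 m

102 m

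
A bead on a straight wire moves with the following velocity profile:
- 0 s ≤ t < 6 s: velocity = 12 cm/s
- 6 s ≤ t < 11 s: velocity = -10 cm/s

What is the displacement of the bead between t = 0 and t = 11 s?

Net displacement equals the area under the velocity-time graph (areas below the axis count negative).
0–6 s: 12 × 6 = 72 cm
6–11 s: -10 × 5 = -50 cm
Net displacement = 22 cm

22 cm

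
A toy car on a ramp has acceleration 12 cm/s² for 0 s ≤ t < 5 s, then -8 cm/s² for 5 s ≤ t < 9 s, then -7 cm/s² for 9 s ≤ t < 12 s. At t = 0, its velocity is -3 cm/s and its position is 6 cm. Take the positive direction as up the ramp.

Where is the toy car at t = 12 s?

348.5 cm

On each constant-a segment, Δv = aΔt and Δx = v₀Δt + ½aΔt²; chain segment to segment.
0–5 s: v starts -3 cm/s; Δx = -3·5 + ½·12·5² = 135 cm; v ends 57 cm/s.
5–9 s: v starts 57 cm/s; Δx = 57·4 + ½·-8·4² = 164 cm; v ends 25 cm/s.
9–12 s: v starts 25 cm/s; Δx = 25·3 + ½·-7·3² = 43.5 cm; v ends 4 cm/s.
x(12) = 6 + Σ Δx = 348.5 cm.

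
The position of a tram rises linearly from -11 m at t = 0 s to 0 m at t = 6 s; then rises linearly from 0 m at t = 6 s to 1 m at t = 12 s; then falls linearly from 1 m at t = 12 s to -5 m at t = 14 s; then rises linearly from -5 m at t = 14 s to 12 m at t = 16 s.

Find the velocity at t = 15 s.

8.5 m/s

Velocity is the slope of the x-t graph on 14–16 s: (12 − -5)/(16 − 14) = 8.5 m/s.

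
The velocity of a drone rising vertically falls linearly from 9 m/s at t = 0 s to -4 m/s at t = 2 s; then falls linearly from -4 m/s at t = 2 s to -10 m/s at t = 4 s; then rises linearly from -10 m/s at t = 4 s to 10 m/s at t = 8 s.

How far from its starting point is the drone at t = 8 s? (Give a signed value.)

Displacement is the signed area under the v-t curve.
0–2 s: ½(9 + -4)(2) = 5 m
2–4 s: ½(-4 + -10)(2) = -14 m
4–8 s: ½(-10 + 10)(4) = 0 m
Net displacement = -9 m

-9 m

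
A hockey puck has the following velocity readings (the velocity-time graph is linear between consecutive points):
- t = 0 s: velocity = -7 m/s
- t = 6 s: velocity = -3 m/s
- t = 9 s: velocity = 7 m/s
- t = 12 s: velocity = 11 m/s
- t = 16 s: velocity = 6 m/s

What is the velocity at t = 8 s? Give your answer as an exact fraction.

11/3 m/s

On 6–9 s the graph is linear from -3 to 7 m/s: v(8) = -3 + (7 − -3)·(8 − 6)/(9 − 6) = 11/3 m/s.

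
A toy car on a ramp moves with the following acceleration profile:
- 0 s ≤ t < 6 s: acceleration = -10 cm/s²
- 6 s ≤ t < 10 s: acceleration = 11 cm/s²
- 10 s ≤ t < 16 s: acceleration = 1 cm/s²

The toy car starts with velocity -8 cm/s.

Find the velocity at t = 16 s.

-18 cm/s

Δv equals the area under the a-t graph; then v = v₀ + Δv.
0–6 s: -10 × 6 = -60 cm/s
6–10 s: 11 × 4 = 44 cm/s
10–16 s: 1 × 6 = 6 cm/s
Δv = -10 cm/s, so v(16) = -8 + (-10) = -18 cm/s.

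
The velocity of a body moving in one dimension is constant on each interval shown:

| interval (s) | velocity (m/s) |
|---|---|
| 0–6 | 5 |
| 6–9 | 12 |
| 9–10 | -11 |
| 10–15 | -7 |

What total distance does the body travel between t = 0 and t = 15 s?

Total distance travelled is ∫|v| dt — sum the magnitudes of each area piece.
0–6 s: |5| × 6 = 30 m
6–9 s: |12| × 3 = 36 m
9–10 s: |-11| × 1 = 11 m
10–15 s: |-7| × 5 = 35 m
Total distance = 112 m

112 m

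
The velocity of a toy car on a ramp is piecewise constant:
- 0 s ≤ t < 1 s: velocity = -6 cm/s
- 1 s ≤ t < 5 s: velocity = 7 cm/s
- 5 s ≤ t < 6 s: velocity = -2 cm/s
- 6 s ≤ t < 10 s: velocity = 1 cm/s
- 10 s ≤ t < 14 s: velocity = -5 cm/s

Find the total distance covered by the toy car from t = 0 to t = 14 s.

60 cm

Distance (not displacement) is the total path length: add the absolute areas under v-t.
0–1 s: |-6| × 1 = 6 cm
1–5 s: |7| × 4 = 28 cm
5–6 s: |-2| × 1 = 2 cm
6–10 s: |1| × 4 = 4 cm
10–14 s: |-5| × 4 = 20 cm
Total distance = 60 cm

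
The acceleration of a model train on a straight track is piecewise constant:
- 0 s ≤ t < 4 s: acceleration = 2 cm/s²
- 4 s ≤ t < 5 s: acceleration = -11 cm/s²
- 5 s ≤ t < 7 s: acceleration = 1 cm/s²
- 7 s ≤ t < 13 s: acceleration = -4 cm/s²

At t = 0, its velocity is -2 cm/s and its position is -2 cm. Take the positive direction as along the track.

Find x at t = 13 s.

-91.5 cm

On each constant-a segment, Δv = aΔt and Δx = v₀Δt + ½aΔt²; chain segment to segment.
0–4 s: v starts -2 cm/s; Δx = -2·4 + ½·2·4² = 8 cm; v ends 6 cm/s.
4–5 s: v starts 6 cm/s; Δx = 6·1 + ½·-11·1² = 0.5 cm; v ends -5 cm/s.
5–7 s: v starts -5 cm/s; Δx = -5·2 + ½·1·2² = -8 cm; v ends -3 cm/s.
7–13 s: v starts -3 cm/s; Δx = -3·6 + ½·-4·6² = -90 cm; v ends -27 cm/s.
x(13) = -2 + Σ Δx = -91.5 cm.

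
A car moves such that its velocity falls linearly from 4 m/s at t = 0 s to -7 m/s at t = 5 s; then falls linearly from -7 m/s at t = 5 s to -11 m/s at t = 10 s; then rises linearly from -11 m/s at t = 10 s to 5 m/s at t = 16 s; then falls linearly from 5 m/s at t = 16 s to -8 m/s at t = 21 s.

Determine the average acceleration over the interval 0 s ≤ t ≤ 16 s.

0.0625 m/s²

Average acceleration = Δv/Δt = (5 − 4)/(16 − 0) = 0.0625 m/s².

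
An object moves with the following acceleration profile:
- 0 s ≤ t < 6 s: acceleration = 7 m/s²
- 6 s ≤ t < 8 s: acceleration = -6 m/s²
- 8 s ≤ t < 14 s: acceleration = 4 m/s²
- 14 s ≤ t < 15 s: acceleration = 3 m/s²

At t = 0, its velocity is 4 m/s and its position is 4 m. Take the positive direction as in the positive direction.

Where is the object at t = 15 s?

On each constant-a segment, Δv = aΔt and Δx = v₀Δt + ½aΔt²; chain segment to segment.
0–6 s: v starts 4 m/s; Δx = 4·6 + ½·7·6² = 150 m; v ends 46 m/s.
6–8 s: v starts 46 m/s; Δx = 46·2 + ½·-6·2² = 80 m; v ends 34 m/s.
8–14 s: v starts 34 m/s; Δx = 34·6 + ½·4·6² = 276 m; v ends 58 m/s.
14–15 s: v starts 58 m/s; Δx = 58·1 + ½·3·1² = 59.5 m; v ends 61 m/s.
x(15) = 4 + Σ Δx = 569.5 m.

569.5 m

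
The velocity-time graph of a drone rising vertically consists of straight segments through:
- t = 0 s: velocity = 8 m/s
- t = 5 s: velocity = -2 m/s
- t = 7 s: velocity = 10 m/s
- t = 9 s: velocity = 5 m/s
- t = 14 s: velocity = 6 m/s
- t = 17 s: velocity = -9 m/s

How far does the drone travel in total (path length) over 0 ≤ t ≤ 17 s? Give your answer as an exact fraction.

1198/15 m

Distance (not displacement) is the total path length: add the absolute areas under v-t.
0–5 s: v = 0 at t = 4 s; triangle areas 16 + 1 = 17 m
5–7 s: v = 0 at t = 16/3 s; triangle areas 1/3 + 25/3 = 26/3 m
7–9 s: |½(10 + 5)(2)| = 15 m
9–14 s: |½(5 + 6)(5)| = 27.5 m
14–17 s: v = 0 at t = 15.2 s; triangle areas 3.6 + 8.1 = 11.7 m
Total distance = 1198/15 m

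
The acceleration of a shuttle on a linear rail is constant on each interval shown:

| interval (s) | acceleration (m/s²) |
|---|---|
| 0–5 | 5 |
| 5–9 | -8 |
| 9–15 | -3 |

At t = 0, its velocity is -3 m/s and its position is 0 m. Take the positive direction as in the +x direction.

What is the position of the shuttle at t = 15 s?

On each constant-a segment, Δv = aΔt and Δx = v₀Δt + ½aΔt²; chain segment to segment.
0–5 s: v starts -3 m/s; Δx = -3·5 + ½·5·5² = 47.5 m; v ends 22 m/s.
5–9 s: v starts 22 m/s; Δx = 22·4 + ½·-8·4² = 24 m; v ends -10 m/s.
9–15 s: v starts -10 m/s; Δx = -10·6 + ½·-3·6² = -114 m; v ends -28 m/s.
x(15) = 0 + Σ Δx = -42.5 m.

-42.5 m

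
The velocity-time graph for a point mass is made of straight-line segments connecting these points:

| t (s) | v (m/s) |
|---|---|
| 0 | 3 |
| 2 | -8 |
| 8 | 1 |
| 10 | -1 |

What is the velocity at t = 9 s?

0 m/s

On 8–10 s the graph is linear from 1 to -1 m/s: v(9) = 1 + (-1 − 1)·(9 − 8)/(10 − 8) = 0 m/s.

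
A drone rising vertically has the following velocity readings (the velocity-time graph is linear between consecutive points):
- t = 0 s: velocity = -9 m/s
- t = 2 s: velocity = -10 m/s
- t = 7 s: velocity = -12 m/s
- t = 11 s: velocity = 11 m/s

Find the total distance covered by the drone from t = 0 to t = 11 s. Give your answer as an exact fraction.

2232/23 m

Distance (not displacement) is the total path length: add the absolute areas under v-t.
0–2 s: |½(-9 + -10)(2)| = 19 m
2–7 s: |½(-10 + -12)(5)| = 55 m
7–11 s: v = 0 at t = 209/23 s; triangle areas 288/23 + 242/23 = 530/23 m
Total distance = 2232/23 m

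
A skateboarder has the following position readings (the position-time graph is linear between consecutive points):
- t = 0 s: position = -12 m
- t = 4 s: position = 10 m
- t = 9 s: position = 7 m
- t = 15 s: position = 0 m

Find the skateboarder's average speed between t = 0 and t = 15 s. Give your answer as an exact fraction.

Average speed = (total path length)/(elapsed time); on a piecewise-linear x-t graph the path length is Σ|Δx|.
0–4 s: |Δx| = |10 − -12| = 22 m
4–9 s: |Δx| = |7 − 10| = 3 m
9–15 s: |Δx| = |0 − 7| = 7 m
Total path = 32 m; average speed = 32/15 = 32/15 m/s.

32/15 m/s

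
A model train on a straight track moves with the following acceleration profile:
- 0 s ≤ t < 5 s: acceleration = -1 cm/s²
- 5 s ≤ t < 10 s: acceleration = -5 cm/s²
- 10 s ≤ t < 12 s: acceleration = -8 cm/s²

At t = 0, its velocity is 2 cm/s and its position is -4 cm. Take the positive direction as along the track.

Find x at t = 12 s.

-156 cm

On each constant-a segment, Δv = aΔt and Δx = v₀Δt + ½aΔt²; chain segment to segment.
0–5 s: v starts 2 cm/s; Δx = 2·5 + ½·-1·5² = -2.5 cm; v ends -3 cm/s.
5–10 s: v starts -3 cm/s; Δx = -3·5 + ½·-5·5² = -77.5 cm; v ends -28 cm/s.
10–12 s: v starts -28 cm/s; Δx = -28·2 + ½·-8·2² = -72 cm; v ends -44 cm/s.
x(12) = -4 + Σ Δx = -156 cm.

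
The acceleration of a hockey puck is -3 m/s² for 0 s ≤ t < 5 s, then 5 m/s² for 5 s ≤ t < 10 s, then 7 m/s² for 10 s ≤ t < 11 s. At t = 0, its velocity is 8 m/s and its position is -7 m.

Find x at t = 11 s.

44.5 m

On each constant-a segment, Δv = aΔt and Δx = v₀Δt + ½aΔt²; chain segment to segment.
0–5 s: v starts 8 m/s; Δx = 8·5 + ½·-3·5² = 2.5 m; v ends -7 m/s.
5–10 s: v starts -7 m/s; Δx = -7·5 + ½·5·5² = 27.5 m; v ends 18 m/s.
10–11 s: v starts 18 m/s; Δx = 18·1 + ½·7·1² = 21.5 m; v ends 25 m/s.
x(11) = -7 + Σ Δx = 44.5 m.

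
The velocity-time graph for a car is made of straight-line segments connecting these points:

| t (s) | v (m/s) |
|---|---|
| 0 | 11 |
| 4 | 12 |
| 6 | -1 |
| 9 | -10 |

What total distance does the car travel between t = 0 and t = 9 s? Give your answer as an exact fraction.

Total distance travelled is ∫|v| dt — sum the magnitudes of each area piece.
0–4 s: |½(11 + 12)(4)| = 46 m
4–6 s: v = 0 at t = 76/13 s; triangle areas 144/13 + 1/13 = 145/13 m
6–9 s: |½(-1 + -10)(3)| = 16.5 m
Total distance = 1915/26 m

1915/26 m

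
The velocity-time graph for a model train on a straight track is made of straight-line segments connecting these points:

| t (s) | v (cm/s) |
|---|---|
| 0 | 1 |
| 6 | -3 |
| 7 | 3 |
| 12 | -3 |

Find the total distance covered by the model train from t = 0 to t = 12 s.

16.5 cm

Distance (not displacement) is the total path length: add the absolute areas under v-t.
0–6 s: v = 0 at t = 1.5 s; triangle areas 0.75 + 6.75 = 7.5 cm
6–7 s: v = 0 at t = 6.5 s; triangle areas 0.75 + 0.75 = 1.5 cm
7–12 s: v = 0 at t = 9.5 s; triangle areas 3.75 + 3.75 = 7.5 cm
Total distance = 16.5 cm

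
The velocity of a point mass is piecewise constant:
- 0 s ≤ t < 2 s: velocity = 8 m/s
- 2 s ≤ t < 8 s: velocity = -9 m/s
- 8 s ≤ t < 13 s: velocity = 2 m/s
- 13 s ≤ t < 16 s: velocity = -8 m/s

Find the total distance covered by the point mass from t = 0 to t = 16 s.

104 m

Total distance travelled is ∫|v| dt — sum the magnitudes of each area piece.
0–2 s: |8| × 2 = 16 m
2–8 s: |-9| × 6 = 54 m
8–13 s: |2| × 5 = 10 m
13–16 s: |-8| × 3 = 24 m
Total distance = 104 m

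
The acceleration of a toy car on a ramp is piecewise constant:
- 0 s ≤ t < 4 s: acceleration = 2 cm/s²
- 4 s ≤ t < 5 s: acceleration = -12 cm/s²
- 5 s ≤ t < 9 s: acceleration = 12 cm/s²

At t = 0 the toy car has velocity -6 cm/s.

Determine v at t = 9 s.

38 cm/s

Δv equals the area under the a-t graph; then v = v₀ + Δv.
0–4 s: 2 × 4 = 8 cm/s
4–5 s: -12 × 1 = -12 cm/s
5–9 s: 12 × 4 = 48 cm/s
Δv = 44 cm/s, so v(9) = -6 + (44) = 38 cm/s.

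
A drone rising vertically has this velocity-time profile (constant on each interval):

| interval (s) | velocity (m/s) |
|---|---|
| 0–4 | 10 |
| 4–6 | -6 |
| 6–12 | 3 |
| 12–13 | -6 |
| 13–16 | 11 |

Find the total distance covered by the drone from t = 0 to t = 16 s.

109 m

Distance (not displacement) is the total path length: add the absolute areas under v-t.
0–4 s: |10| × 4 = 40 m
4–6 s: |-6| × 2 = 12 m
6–12 s: |3| × 6 = 18 m
12–13 s: |-6| × 1 = 6 m
13–16 s: |11| × 3 = 33 m
Total distance = 109 m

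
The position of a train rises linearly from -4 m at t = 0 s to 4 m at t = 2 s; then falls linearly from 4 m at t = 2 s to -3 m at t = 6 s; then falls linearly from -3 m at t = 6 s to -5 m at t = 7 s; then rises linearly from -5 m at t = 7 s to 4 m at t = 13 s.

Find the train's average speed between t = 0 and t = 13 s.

Average speed = (total path length)/(elapsed time); on a piecewise-linear x-t graph the path length is Σ|Δx|.
0–2 s: |Δx| = |4 − -4| = 8 m
2–6 s: |Δx| = |-3 − 4| = 7 m
6–7 s: |Δx| = |-5 − -3| = 2 m
7–13 s: |Δx| = |4 − -5| = 9 m
Total path = 26 m; average speed = 26/13 = 2 m/s.

2 m/s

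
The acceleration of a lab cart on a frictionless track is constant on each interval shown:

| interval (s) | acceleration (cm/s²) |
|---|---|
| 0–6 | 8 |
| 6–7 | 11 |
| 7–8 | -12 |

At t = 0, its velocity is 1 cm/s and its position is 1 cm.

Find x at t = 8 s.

On each constant-a segment, Δv = aΔt and Δx = v₀Δt + ½aΔt²; chain segment to segment.
0–6 s: v starts 1 cm/s; Δx = 1·6 + ½·8·6² = 150 cm; v ends 49 cm/s.
6–7 s: v starts 49 cm/s; Δx = 49·1 + ½·11·1² = 54.5 cm; v ends 60 cm/s.
7–8 s: v starts 60 cm/s; Δx = 60·1 + ½·-12·1² = 54 cm; v ends 48 cm/s.
x(8) = 1 + Σ Δx = 259.5 cm.

259.5 cm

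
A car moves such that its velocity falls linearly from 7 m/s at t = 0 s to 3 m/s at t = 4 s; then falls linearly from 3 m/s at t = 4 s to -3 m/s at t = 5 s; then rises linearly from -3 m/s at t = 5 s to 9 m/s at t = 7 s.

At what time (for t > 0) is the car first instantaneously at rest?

v changes sign on 4–5 s (from 3 to -3); the graph is linear there, so v = 0 at t = 4 + (-3)·(5 − 4)/(-3 − 3) = 4.5 s.

t = 4.5 s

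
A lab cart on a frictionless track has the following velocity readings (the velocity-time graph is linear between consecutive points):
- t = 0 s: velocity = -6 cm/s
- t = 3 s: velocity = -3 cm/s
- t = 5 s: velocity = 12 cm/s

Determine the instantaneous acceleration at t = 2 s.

Acceleration is the slope of the v-t graph on 0–3 s: (-3 − -6)/(3 − 0) = 1 cm/s².

1 cm/s²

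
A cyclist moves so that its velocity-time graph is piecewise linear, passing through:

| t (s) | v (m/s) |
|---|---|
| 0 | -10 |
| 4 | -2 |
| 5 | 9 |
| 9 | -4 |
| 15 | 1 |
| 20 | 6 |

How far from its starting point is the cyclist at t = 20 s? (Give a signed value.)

Displacement is the signed area under the v-t curve.
0–4 s: ½(-10 + -2)(4) = -24 m
4–5 s: ½(-2 + 9)(1) = 3.5 m
5–9 s: ½(9 + -4)(4) = 10 m
9–15 s: ½(-4 + 1)(6) = -9 m
15–20 s: ½(1 + 6)(5) = 17.5 m
Net displacement = -2 m

-2 m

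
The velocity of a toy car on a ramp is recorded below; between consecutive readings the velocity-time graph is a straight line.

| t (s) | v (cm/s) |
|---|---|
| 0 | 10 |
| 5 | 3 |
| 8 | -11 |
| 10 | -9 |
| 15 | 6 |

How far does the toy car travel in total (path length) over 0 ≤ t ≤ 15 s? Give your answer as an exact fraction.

1203/14 cm

Distance (not displacement) is the total path length: add the absolute areas under v-t.
0–5 s: |½(10 + 3)(5)| = 32.5 cm
5–8 s: v = 0 at t = 79/14 s; triangle areas 27/28 + 363/28 = 195/14 cm
8–10 s: |½(-11 + -9)(2)| = 20 cm
10–15 s: v = 0 at t = 13 s; triangle areas 13.5 + 6 = 19.5 cm
Total distance = 1203/14 cm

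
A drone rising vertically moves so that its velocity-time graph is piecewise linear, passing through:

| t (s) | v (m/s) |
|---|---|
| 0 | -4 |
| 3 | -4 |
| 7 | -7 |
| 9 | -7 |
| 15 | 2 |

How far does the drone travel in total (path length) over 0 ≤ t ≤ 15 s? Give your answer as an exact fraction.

Distance (not displacement) is the total path length: add the absolute areas under v-t.
0–3 s: |-4| × 3 = 12 m
3–7 s: |½(-4 + -7)(4)| = 22 m
7–9 s: |-7| × 2 = 14 m
9–15 s: v = 0 at t = 41/3 s; triangle areas 49/3 + 4/3 = 53/3 m
Total distance = 197/3 m

197/3 m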